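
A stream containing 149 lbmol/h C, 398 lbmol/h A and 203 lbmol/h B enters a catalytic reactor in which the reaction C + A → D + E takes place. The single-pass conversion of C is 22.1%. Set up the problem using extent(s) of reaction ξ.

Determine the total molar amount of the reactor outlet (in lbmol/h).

750 lbmol/h

C reacted = 0.221 × 149 = 32.93 lbmol/h; ν_C = −1, so ξ = 32.93/1 = 32.93 lbmol/h.
Outlet amounts (n = n₀ + ν ξ):
  C: 149 − 1(32.93) = 116.1
  A: 398 − 1(32.93) = 365.1
  D: 0 + 1(32.93) = 32.93
  E: 0 + 1(32.93) = 32.93
  B: 203 (inert)
Total out = 116.1 + 365.1 + 32.93 + 32.93 + 203 = 750 lbmol/h.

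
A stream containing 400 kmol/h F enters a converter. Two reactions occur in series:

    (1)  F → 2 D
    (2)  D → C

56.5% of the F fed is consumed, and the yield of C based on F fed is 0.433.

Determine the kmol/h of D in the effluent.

Conversion of F: F consumed = 1ξ₁ = 0.565 × 400 → ξ₁ = 226 kmol/h.
Yield of C: 1ξ₂ / 400 = 0.433 → ξ₂ = 173.2 kmol/h.
Outlet amounts (n = n₀ + Σ ν·ξ):
  F: 400 − 1(226) = 174
  D: 0 + 2(226) − 1(173.2) = 278.8
  C: 0 + 1(173.2) = 173.2

279 kmol/h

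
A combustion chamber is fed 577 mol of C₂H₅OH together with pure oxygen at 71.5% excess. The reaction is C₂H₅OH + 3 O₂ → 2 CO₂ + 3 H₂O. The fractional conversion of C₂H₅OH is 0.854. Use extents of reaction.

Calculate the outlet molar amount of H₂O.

1480 mol

Stoichiometric O₂ = 3 × 577 = 1731 mol; O₂ fed = 1731 × 1.715 = 2969 mol.
Fuel reacted = 0.854 × 577 → ξ = 492.8 mol.
Outlet (n = n₀ + ν ξ):
  C₂H₅OH: 577 − 1(492.8) = 84.24
  O₂: 2969 − 3(492.8) = 1490
  CO₂: 0 + 2(492.8) = 985.5
  H₂O: 0 + 3(492.8) = 1478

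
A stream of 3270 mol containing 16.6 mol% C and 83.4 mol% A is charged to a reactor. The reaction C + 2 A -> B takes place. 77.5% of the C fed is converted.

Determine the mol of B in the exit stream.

421 mol

C reacted = 0.775 × 542.8 = 420.7 mol; ν_C = −1, so ξ = 420.7/1 = 420.7 mol.
Outlet amounts (n = n₀ + ν ξ):
  C: 542.8 − 1(420.7) = 122.1
  A: 2727 − 2(420.7) = 1886
  B: 0 + 1(420.7) = 420.7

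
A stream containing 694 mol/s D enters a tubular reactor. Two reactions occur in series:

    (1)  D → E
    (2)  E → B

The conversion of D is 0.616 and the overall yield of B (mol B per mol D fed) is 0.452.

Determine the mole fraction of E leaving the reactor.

0.164

Conversion of D: D consumed = 1ξ₁ = 0.616 × 694 → ξ₁ = 427.5 mol/s.
Yield of B: 1ξ₂ / 694 = 0.452 → ξ₂ = 313.7 mol/s.
Outlet amounts (n = n₀ + Σ ν·ξ):
  D: 694 − 1(427.5) = 266.5
  E: 0 + 1(427.5) − 1(313.7) = 113.8
  B: 0 + 1(313.7) = 313.7
Total out = 694 mol/s; y_E = 113.8 / 694 = 0.164.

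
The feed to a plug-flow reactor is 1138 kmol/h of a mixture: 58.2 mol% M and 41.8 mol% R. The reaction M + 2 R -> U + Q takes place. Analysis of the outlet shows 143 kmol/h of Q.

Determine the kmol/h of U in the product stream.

143 kmol/h

For Q: n = n₀ + 1ξ → 143 = 0 + 1ξ, giving ξ = 143 kmol/h.
Outlet amounts (n = n₀ + ν ξ):
  M: 662.3 − 1(143) = 519.3
  R: 475.7 − 2(143) = 189.7
  U: 0 + 1(143) = 143
  Q: 0 + 1(143) = 143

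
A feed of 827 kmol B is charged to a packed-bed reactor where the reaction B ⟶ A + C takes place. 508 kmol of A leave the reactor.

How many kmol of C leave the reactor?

For A: n = n₀ + 1ξ → 508 = 0 + 1ξ, giving ξ = 508 kmol.
Outlet amounts (n = n₀ + ν ξ):
  B: 827 − 1(508) = 319
  A: 0 + 1(508) = 508
  C: 0 + 1(508) = 508

508 kmol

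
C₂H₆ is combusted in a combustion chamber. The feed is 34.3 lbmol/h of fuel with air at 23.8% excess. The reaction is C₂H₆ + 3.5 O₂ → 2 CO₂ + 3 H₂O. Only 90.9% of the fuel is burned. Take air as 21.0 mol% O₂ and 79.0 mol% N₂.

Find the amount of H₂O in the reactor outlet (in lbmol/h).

93.5 lbmol/h

Stoichiometric O₂ = 3.5 × 34.3 = 120 lbmol/h; O₂ fed = 120 × 1.238 = 148.6 lbmol/h.
N₂ fed = 148.6 × 79/21 = 559.1 lbmol/h.
Fuel reacted = 0.909 × 34.3 → ξ = 31.18 lbmol/h.
Outlet (n = n₀ + ν ξ):
  C₂H₆: 34.3 − 1(31.18) = 3.121
  O₂: 148.6 − 3.5(31.18) = 39.5
  N₂: 559.1 (inert)
  CO₂: 0 + 2(31.18) = 62.36
  H₂O: 0 + 3(31.18) = 93.54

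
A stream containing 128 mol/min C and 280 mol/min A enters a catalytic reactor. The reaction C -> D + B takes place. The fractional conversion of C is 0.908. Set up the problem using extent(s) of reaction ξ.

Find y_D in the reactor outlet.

C reacted = 0.908 × 128 = 116.2 mol/min; ν_C = −1, so ξ = 116.2/1 = 116.2 mol/min.
Outlet amounts (n = n₀ + ν ξ):
  C: 128 − 1(116.2) = 11.78
  D: 0 + 1(116.2) = 116.2
  B: 0 + 1(116.2) = 116.2
  A: 280 (inert)
Total out = 524.2 mol/min; y_D = 116.2 / 524.2 = 0.2217.

0.222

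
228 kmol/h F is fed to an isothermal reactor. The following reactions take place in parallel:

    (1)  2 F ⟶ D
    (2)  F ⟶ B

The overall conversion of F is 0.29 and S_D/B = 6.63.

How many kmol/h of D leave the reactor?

30.7 kmol/h

Conversion of F: F consumed = 0.29 × 228 = 66.12 kmol/h = 2ξ₁ + 1ξ₂.
Selectivity: 1ξ₁ / (1ξ₂) = 6.63 → ξ₁ = 6.63 ξ₂.
Substitute: (2·6.63 + 1) ξ₂ = 66.12 → ξ₂ = 4.637 kmol/h, ξ₁ = 30.74 kmol/h.
Outlet amounts (n = n₀ + Σ ν·ξ):
  F: 228 − 2(30.74) − 1(4.637) = 161.9
  D: 0 + 1(30.74) = 30.74
  B: 0 + 1(4.637) = 4.637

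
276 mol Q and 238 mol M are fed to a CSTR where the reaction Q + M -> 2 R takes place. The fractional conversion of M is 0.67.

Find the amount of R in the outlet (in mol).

M reacted = 0.67 × 238 = 159.5 mol; ν_M = −1, so ξ = 159.5/1 = 159.5 mol.
Outlet amounts (n = n₀ + ν ξ):
  Q: 276 − 1(159.5) = 116.5
  M: 238 − 1(159.5) = 78.54
  R: 0 + 2(159.5) = 318.9

319 mol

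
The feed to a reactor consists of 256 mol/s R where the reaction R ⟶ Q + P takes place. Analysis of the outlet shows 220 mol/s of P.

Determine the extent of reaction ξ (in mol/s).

ξ = 220 mol/s

For P: n = n₀ + 1ξ → 220 = 0 + 1ξ, giving ξ = 220 mol/s.
Outlet amounts (n = n₀ + ν ξ):
  R: 256 − 1(220) = 36
  Q: 0 + 1(220) = 220
  P: 0 + 1(220) = 220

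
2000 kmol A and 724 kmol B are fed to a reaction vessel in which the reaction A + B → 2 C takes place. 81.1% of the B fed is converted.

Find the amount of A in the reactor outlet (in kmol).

1410 kmol

B reacted = 0.811 × 724 = 587.2 kmol; ν_B = −1, so ξ = 587.2/1 = 587.2 kmol.
Outlet amounts (n = n₀ + ν ξ):
  A: 2000 − 1(587.2) = 1413
  B: 724 − 1(587.2) = 136.8
  C: 0 + 2(587.2) = 1174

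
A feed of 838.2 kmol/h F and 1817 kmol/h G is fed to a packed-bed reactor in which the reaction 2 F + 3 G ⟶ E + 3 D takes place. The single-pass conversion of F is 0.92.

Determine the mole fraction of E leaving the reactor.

0.17

F reacted = 0.92 × 838.2 = 771.1 kmol/h; ν_F = −2, so ξ = 771.1/2 = 385.6 kmol/h.
Outlet amounts (n = n₀ + ν ξ):
  F: 838.2 − 2(385.6) = 67.06
  G: 1817 − 3(385.6) = 660.3
  E: 0 + 1(385.6) = 385.6
  D: 0 + 3(385.6) = 1157
Total out = 2270 kmol/h; y_E = 385.6 / 2270 = 0.1699.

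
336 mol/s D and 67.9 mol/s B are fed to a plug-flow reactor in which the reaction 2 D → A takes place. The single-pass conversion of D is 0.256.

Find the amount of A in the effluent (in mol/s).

D reacted = 0.256 × 336 = 86.02 mol/s; ν_D = −2, so ξ = 86.02/2 = 43.01 mol/s.
Outlet amounts (n = n₀ + ν ξ):
  D: 336 − 2(43.01) = 250
  A: 0 + 1(43.01) = 43.01
  B: 67.9 (inert)

43 mol/s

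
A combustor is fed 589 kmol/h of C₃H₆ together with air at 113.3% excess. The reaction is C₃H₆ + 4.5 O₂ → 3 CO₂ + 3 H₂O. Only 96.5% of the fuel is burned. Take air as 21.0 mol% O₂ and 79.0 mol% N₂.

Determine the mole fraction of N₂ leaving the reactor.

0.765

Stoichiometric O₂ = 4.5 × 589 = 2650 kmol/h; O₂ fed = 2650 × 2.133 = 5654 kmol/h.
N₂ fed = 5654 × 79/21 = 21270 kmol/h.
Fuel reacted = 0.965 × 589 → ξ = 568.4 kmol/h.
Outlet (n = n₀ + ν ξ):
  C₃H₆: 589 − 1(568.4) = 20.62
  O₂: 5654 − 4.5(568.4) = 3096
  N₂: 21270 (inert)
  CO₂: 0 + 3(568.4) = 1705
  H₂O: 0 + 3(568.4) = 1705
Total out = 27790 kmol/h; y_N₂ = 21270 / 27790 = 0.7652.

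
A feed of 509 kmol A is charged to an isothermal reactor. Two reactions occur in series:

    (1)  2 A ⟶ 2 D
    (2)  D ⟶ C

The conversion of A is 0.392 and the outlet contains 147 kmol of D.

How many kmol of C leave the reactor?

Conversion of A: A consumed = 2ξ₁ = 0.392 × 509 → ξ₁ = 99.76 kmol.
D balance: n_D = 0 + 2ξ₁ − 1ξ₂ = 147 → ξ₂ = (2·99.76 − 147)/1 = 52.53 kmol.
Outlet amounts (n = n₀ + Σ ν·ξ):
  A: 509 − 2(99.76) = 309.5
  D: 0 + 2(99.76) − 1(52.53) = 147
  C: 0 + 1(52.53) = 52.53

52.5 kmol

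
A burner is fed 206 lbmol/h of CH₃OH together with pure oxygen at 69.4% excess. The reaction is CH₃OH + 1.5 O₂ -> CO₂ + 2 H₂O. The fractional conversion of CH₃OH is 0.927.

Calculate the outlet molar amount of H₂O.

Stoichiometric O₂ = 1.5 × 206 = 309 lbmol/h; O₂ fed = 309 × 1.694 = 523.4 lbmol/h.
Fuel reacted = 0.927 × 206 → ξ = 191 lbmol/h.
Outlet (n = n₀ + ν ξ):
  CH₃OH: 206 − 1(191) = 15.04
  O₂: 523.4 − 1.5(191) = 237
  CO₂: 0 + 1(191) = 191
  H₂O: 0 + 2(191) = 381.9

382 lbmol/h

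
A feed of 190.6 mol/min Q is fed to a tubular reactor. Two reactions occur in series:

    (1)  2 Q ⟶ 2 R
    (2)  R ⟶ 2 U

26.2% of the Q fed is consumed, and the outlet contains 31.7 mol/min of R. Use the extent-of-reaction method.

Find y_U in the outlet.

0.175

Conversion of Q: Q consumed = 2ξ₁ = 0.262 × 190.6 → ξ₁ = 24.97 mol/min.
R balance: n_R = 0 + 2ξ₁ − 1ξ₂ = 31.7 → ξ₂ = (2·24.97 − 31.7)/1 = 18.24 mol/min.
Outlet amounts (n = n₀ + Σ ν·ξ):
  Q: 190.6 − 2(24.97) = 140.7
  R: 0 + 2(24.97) − 1(18.24) = 31.7
  U: 0 + 2(18.24) = 36.47
Total out = 208.8 mol/min; y_U = 36.47 / 208.8 = 0.1747.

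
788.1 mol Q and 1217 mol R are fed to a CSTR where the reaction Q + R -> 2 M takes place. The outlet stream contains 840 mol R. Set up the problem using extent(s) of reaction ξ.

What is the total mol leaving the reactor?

2010 mol

For R: n = n₀ − 1ξ → 840 = 1217 − 1ξ, giving ξ = 377 mol.
Outlet amounts (n = n₀ + ν ξ):
  Q: 788.1 − 1(377) = 411.1
  R: 1217 − 1(377) = 840
  M: 0 + 2(377) = 754
Total out = 411.1 + 840 + 754 = 2005 mol.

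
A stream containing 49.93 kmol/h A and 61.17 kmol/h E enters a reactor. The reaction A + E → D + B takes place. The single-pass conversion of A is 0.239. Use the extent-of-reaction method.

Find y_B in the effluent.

0.107

A reacted = 0.239 × 49.93 = 11.93 kmol/h; ν_A = −1, so ξ = 11.93/1 = 11.93 kmol/h.
Outlet amounts (n = n₀ + ν ξ):
  A: 49.93 − 1(11.93) = 38
  E: 61.17 − 1(11.93) = 49.24
  D: 0 + 1(11.93) = 11.93
  B: 0 + 1(11.93) = 11.93
Total out = 111.1 kmol/h; y_B = 11.93 / 111.1 = 0.1074.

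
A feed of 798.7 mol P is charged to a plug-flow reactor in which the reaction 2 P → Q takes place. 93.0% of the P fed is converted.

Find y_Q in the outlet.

P reacted = 0.93 × 798.7 = 742.8 mol; ν_P = −2, so ξ = 742.8/2 = 371.4 mol.
Outlet amounts (n = n₀ + ν ξ):
  P: 798.7 − 2(371.4) = 55.91
  Q: 0 + 1(371.4) = 371.4
Total out = 427.3 mol; y_Q = 371.4 / 427.3 = 0.8692.

0.869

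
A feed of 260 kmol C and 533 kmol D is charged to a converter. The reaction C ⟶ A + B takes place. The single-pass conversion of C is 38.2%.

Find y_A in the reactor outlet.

C reacted = 0.382 × 260 = 99.32 kmol; ν_C = −1, so ξ = 99.32/1 = 99.32 kmol.
Outlet amounts (n = n₀ + ν ξ):
  C: 260 − 1(99.32) = 160.7
  A: 0 + 1(99.32) = 99.32
  B: 0 + 1(99.32) = 99.32
  D: 533 (inert)
Total out = 892.3 kmol; y_A = 99.32 / 892.3 = 0.1113.

0.111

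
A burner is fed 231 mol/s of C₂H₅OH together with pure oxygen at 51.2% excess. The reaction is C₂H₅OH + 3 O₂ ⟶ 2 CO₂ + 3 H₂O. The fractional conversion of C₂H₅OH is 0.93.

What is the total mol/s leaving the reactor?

1490 mol/s

Stoichiometric O₂ = 3 × 231 = 693 mol/s; O₂ fed = 693 × 1.512 = 1048 mol/s.
Fuel reacted = 0.93 × 231 → ξ = 214.8 mol/s.
Outlet (n = n₀ + ν ξ):
  C₂H₅OH: 231 − 1(214.8) = 16.17
  O₂: 1048 − 3(214.8) = 403.3
  CO₂: 0 + 2(214.8) = 429.7
  H₂O: 0 + 3(214.8) = 644.5
Total out = 16.17 + 403.3 + 429.7 + 644.5 = 1494 mol/s.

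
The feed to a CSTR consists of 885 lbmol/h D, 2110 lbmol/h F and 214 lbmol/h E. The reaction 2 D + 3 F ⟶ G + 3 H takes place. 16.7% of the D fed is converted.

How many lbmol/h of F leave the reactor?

1890 lbmol/h

D reacted = 0.167 × 885 = 147.8 lbmol/h; ν_D = −2, so ξ = 147.8/2 = 73.9 lbmol/h.
Outlet amounts (n = n₀ + ν ξ):
  D: 885 − 2(73.9) = 737.2
  F: 2110 − 3(73.9) = 1888
  G: 0 + 1(73.9) = 73.9
  H: 0 + 3(73.9) = 221.7
  E: 214 (inert)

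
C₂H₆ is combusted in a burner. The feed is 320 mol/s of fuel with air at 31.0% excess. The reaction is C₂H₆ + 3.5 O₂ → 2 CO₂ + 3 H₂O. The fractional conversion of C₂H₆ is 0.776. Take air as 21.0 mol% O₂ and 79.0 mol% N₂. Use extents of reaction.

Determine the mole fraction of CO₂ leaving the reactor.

0.0668

Stoichiometric O₂ = 3.5 × 320 = 1120 mol/s; O₂ fed = 1120 × 1.310 = 1467 mol/s.
N₂ fed = 1467 × 79/21 = 5519 mol/s.
Fuel reacted = 0.776 × 320 → ξ = 248.3 mol/s.
Outlet (n = n₀ + ν ξ):
  C₂H₆: 320 − 1(248.3) = 71.68
  O₂: 1467 − 3.5(248.3) = 598.1
  N₂: 5519 (inert)
  CO₂: 0 + 2(248.3) = 496.6
  H₂O: 0 + 3(248.3) = 745
Total out = 7431 mol/s; y_CO₂ = 496.6 / 7431 = 0.06684.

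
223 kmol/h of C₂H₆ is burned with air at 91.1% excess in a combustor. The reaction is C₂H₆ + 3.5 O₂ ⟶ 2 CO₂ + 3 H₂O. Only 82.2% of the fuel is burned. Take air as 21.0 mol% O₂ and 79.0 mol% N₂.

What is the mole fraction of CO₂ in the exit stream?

0.0494

Stoichiometric O₂ = 3.5 × 223 = 780.5 kmol/h; O₂ fed = 780.5 × 1.911 = 1492 kmol/h.
N₂ fed = 1492 × 79/21 = 5611 kmol/h.
Fuel reacted = 0.822 × 223 → ξ = 183.3 kmol/h.
Outlet (n = n₀ + ν ξ):
  C₂H₆: 223 − 1(183.3) = 39.69
  O₂: 1492 − 3.5(183.3) = 850
  N₂: 5611 (inert)
  CO₂: 0 + 2(183.3) = 366.6
  H₂O: 0 + 3(183.3) = 549.9
Total out = 7417 kmol/h; y_CO₂ = 366.6 / 7417 = 0.04943.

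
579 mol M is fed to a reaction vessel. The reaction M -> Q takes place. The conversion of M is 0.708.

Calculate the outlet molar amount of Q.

410 mol

M reacted = 0.708 × 579 = 409.9 mol; ν_M = −1, so ξ = 409.9/1 = 409.9 mol.
Outlet amounts (n = n₀ + ν ξ):
  M: 579 − 1(409.9) = 169.1
  Q: 0 + 1(409.9) = 409.9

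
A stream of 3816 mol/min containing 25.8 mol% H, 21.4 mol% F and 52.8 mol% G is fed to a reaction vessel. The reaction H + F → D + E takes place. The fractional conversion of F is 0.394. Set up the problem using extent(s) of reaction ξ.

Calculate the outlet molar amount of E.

F reacted = 0.394 × 816.6 = 321.7 mol/min; ν_F = −1, so ξ = 321.7/1 = 321.7 mol/min.
Outlet amounts (n = n₀ + ν ξ):
  H: 984.5 − 1(321.7) = 662.8
  F: 816.6 − 1(321.7) = 494.9
  D: 0 + 1(321.7) = 321.7
  E: 0 + 1(321.7) = 321.7
  G: 2015 (inert)

322 mol/min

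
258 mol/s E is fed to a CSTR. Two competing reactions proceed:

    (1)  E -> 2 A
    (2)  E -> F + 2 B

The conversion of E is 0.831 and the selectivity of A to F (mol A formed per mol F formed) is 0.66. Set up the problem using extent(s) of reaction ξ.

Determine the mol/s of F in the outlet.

161 mol/s

Conversion of E: E consumed = 0.831 × 258 = 214.4 mol/s = 1ξ₁ + 1ξ₂.
Selectivity: 2ξ₁ / (1ξ₂) = 0.66 → ξ₁ = 0.33 ξ₂.
Substitute: (1·0.33 + 1) ξ₂ = 214.4 → ξ₂ = 161.2 mol/s, ξ₁ = 53.2 mol/s.
Outlet amounts (n = n₀ + Σ ν·ξ):
  E: 258 − 1(53.2) − 1(161.2) = 43.6
  A: 0 + 2(53.2) = 106.4
  F: 0 + 1(161.2) = 161.2
  B: 0 + 2(161.2) = 322.4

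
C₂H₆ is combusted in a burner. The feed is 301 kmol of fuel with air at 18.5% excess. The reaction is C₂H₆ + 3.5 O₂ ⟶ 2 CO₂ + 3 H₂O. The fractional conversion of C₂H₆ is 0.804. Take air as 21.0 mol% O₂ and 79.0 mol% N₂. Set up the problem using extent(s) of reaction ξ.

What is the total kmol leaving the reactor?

6370 kmol

Stoichiometric O₂ = 3.5 × 301 = 1054 kmol; O₂ fed = 1054 × 1.185 = 1248 kmol.
N₂ fed = 1248 × 79/21 = 4696 kmol.
Fuel reacted = 0.804 × 301 → ξ = 242 kmol.
Outlet (n = n₀ + ν ξ):
  C₂H₆: 301 − 1(242) = 59
  O₂: 1248 − 3.5(242) = 401.4
  N₂: 4696 (inert)
  CO₂: 0 + 2(242) = 484
  H₂O: 0 + 3(242) = 726
Total out = 59 + 401.4 + 4696 + 484 + 726 = 6367 kmol.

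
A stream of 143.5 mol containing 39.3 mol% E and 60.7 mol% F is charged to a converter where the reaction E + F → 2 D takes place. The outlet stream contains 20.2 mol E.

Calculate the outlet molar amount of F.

50.9 mol

For E: n = n₀ − 1ξ → 20.2 = 56.4 − 1ξ, giving ξ = 36.2 mol.
Outlet amounts (n = n₀ + ν ξ):
  E: 56.4 − 1(36.2) = 20.2
  F: 87.1 − 1(36.2) = 50.91
  D: 0 + 2(36.2) = 72.39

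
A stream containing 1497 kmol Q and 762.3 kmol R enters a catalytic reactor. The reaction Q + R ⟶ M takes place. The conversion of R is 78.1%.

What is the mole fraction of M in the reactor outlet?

0.358

R reacted = 0.781 × 762.3 = 595.4 kmol; ν_R = −1, so ξ = 595.4/1 = 595.4 kmol.
Outlet amounts (n = n₀ + ν ξ):
  Q: 1497 − 1(595.4) = 901.6
  R: 762.3 − 1(595.4) = 166.9
  M: 0 + 1(595.4) = 595.4
Total out = 1664 kmol; y_M = 595.4 / 1664 = 0.3578.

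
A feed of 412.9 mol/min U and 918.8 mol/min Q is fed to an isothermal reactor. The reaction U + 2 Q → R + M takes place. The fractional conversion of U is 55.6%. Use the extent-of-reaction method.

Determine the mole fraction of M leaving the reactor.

U reacted = 0.556 × 412.9 = 229.6 mol/min; ν_U = −1, so ξ = 229.6/1 = 229.6 mol/min.
Outlet amounts (n = n₀ + ν ξ):
  U: 412.9 − 1(229.6) = 183.3
  Q: 918.8 − 2(229.6) = 459.7
  R: 0 + 1(229.6) = 229.6
  M: 0 + 1(229.6) = 229.6
Total out = 1102 mol/min; y_M = 229.6 / 1102 = 0.2083.

0.208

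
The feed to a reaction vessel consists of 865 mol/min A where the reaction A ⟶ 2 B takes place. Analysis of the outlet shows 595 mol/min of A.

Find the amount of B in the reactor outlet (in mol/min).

For A: n = n₀ − 1ξ → 595 = 865 − 1ξ, giving ξ = 270 mol/min.
Outlet amounts (n = n₀ + ν ξ):
  A: 865 − 1(270) = 595
  B: 0 + 2(270) = 540

540 mol/min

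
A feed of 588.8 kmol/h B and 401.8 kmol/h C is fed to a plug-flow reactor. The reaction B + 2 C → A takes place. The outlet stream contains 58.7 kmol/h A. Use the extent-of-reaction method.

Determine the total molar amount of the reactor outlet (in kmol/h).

For A: n = n₀ + 1ξ → 58.7 = 0 + 1ξ, giving ξ = 58.7 kmol/h.
Outlet amounts (n = n₀ + ν ξ):
  B: 588.8 − 1(58.7) = 530.1
  C: 401.8 − 2(58.7) = 284.4
  A: 0 + 1(58.7) = 58.7
Total out = 530.1 + 284.4 + 58.7 = 873.2 kmol/h.

873 kmol/h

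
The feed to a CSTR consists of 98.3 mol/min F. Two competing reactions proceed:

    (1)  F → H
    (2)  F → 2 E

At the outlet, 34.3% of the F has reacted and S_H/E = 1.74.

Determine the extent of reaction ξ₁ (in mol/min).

ξ₁ = 26.2 mol/min

Conversion of F: F consumed = 0.343 × 98.3 = 33.72 mol/min = 1ξ₁ + 1ξ₂.
Selectivity: 1ξ₁ / (2ξ₂) = 1.74 → ξ₁ = 3.48 ξ₂.
Substitute: (1·3.48 + 1) ξ₂ = 33.72 → ξ₂ = 7.526 mol/min, ξ₁ = 26.19 mol/min.
Outlet amounts (n = n₀ + Σ ν·ξ):
  F: 98.3 − 1(26.19) − 1(7.526) = 64.58
  H: 0 + 1(26.19) = 26.19
  E: 0 + 2(7.526) = 15.05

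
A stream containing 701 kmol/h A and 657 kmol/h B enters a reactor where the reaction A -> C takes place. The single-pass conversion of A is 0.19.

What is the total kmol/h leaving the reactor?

1360 kmol/h

A reacted = 0.19 × 701 = 133.2 kmol/h; ν_A = −1, so ξ = 133.2/1 = 133.2 kmol/h.
Outlet amounts (n = n₀ + ν ξ):
  A: 701 − 1(133.2) = 567.8
  C: 0 + 1(133.2) = 133.2
  B: 657 (inert)
Total out = 567.8 + 133.2 + 657 = 1358 kmol/h.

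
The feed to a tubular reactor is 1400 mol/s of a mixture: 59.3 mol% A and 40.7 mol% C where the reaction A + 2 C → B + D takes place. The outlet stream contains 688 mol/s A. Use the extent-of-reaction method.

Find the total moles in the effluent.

For A: n = n₀ − 1ξ → 688 = 830.2 − 1ξ, giving ξ = 142.2 mol/s.
Outlet amounts (n = n₀ + ν ξ):
  A: 830.2 − 1(142.2) = 688
  C: 569.8 − 2(142.2) = 285.4
  B: 0 + 1(142.2) = 142.2
  D: 0 + 1(142.2) = 142.2
Total out = 688 + 285.4 + 142.2 + 142.2 = 1258 mol/s.

1260 mol/s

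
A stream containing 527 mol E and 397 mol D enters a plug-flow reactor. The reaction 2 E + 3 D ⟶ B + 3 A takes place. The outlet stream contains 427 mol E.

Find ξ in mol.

ξ = 50 mol

For E: n = n₀ − 2ξ → 427 = 527 − 2ξ, giving ξ = 50 mol.
Outlet amounts (n = n₀ + ν ξ):
  E: 527 − 2(50) = 427
  D: 397 − 3(50) = 247
  B: 0 + 1(50) = 50
  A: 0 + 3(50) = 150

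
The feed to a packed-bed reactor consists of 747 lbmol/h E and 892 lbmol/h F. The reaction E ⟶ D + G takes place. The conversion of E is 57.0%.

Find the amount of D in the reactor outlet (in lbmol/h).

E reacted = 0.57 × 747 = 425.8 lbmol/h; ν_E = −1, so ξ = 425.8/1 = 425.8 lbmol/h.
Outlet amounts (n = n₀ + ν ξ):
  E: 747 − 1(425.8) = 321.2
  D: 0 + 1(425.8) = 425.8
  G: 0 + 1(425.8) = 425.8
  F: 892 (inert)

426 lbmol/h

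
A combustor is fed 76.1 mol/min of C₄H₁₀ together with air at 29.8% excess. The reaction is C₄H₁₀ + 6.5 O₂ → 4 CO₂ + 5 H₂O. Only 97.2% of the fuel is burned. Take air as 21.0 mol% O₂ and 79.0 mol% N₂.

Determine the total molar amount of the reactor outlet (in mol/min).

Stoichiometric O₂ = 6.5 × 76.1 = 494.6 mol/min; O₂ fed = 494.6 × 1.298 = 642.1 mol/min.
N₂ fed = 642.1 × 79/21 = 2415 mol/min.
Fuel reacted = 0.972 × 76.1 → ξ = 73.97 mol/min.
Outlet (n = n₀ + ν ξ):
  C₄H₁₀: 76.1 − 1(73.97) = 2.131
  O₂: 642.1 − 6.5(73.97) = 161.3
  N₂: 2415 (inert)
  CO₂: 0 + 4(73.97) = 295.9
  H₂O: 0 + 5(73.97) = 369.8
Total out = 2.131 + 161.3 + 2415 + 295.9 + 369.8 = 3244 mol/min.

3240 mol/min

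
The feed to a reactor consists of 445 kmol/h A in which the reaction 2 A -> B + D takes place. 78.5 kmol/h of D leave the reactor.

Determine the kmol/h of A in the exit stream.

For D: n = n₀ + 1ξ → 78.5 = 0 + 1ξ, giving ξ = 78.5 kmol/h.
Outlet amounts (n = n₀ + ν ξ):
  A: 445 − 2(78.5) = 288
  B: 0 + 1(78.5) = 78.5
  D: 0 + 1(78.5) = 78.5

288 kmol/h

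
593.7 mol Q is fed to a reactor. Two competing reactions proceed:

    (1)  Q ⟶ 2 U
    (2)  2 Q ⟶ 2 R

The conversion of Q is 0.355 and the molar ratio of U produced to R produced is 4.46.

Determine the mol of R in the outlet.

Conversion of Q: Q consumed = 0.355 × 593.7 = 210.8 mol = 1ξ₁ + 2ξ₂.
Selectivity: 2ξ₁ / (2ξ₂) = 4.46 → ξ₁ = 4.46 ξ₂.
Substitute: (1·4.46 + 2) ξ₂ = 210.8 → ξ₂ = 32.63 mol, ξ₁ = 145.5 mol.
Outlet amounts (n = n₀ + Σ ν·ξ):
  Q: 593.7 − 1(145.5) − 2(32.63) = 382.9
  U: 0 + 2(145.5) = 291
  R: 0 + 2(32.63) = 65.25

65.3 mol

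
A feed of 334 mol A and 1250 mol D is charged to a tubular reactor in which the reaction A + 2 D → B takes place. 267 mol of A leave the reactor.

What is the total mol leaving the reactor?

For A: n = n₀ − 1ξ → 267 = 334 − 1ξ, giving ξ = 67 mol.
Outlet amounts (n = n₀ + ν ξ):
  A: 334 − 1(67) = 267
  D: 1250 − 2(67) = 1116
  B: 0 + 1(67) = 67
Total out = 267 + 1116 + 67 = 1450 mol.

1450 mol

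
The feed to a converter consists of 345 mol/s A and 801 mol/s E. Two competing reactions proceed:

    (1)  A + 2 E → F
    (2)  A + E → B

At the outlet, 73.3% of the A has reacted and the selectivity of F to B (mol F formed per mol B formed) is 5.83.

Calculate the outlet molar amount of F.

Conversion of A: A consumed = 0.733 × 345 = 252.9 mol/s = 1ξ₁ + 1ξ₂.
Selectivity: 1ξ₁ / (1ξ₂) = 5.83 → ξ₁ = 5.83 ξ₂.
Substitute: (1·5.83 + 1) ξ₂ = 252.9 → ξ₂ = 37.03 mol/s, ξ₁ = 215.9 mol/s.
Outlet amounts (n = n₀ + Σ ν·ξ):
  A: 345 − 1(215.9) − 1(37.03) = 92.12
  E: 801 − 2(215.9) − 1(37.03) = 332.3
  F: 0 + 1(215.9) = 215.9
  B: 0 + 1(37.03) = 37.03

216 mol/s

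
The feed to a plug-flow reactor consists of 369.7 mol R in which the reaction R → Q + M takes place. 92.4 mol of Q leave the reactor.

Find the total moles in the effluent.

462 mol

For Q: n = n₀ + 1ξ → 92.4 = 0 + 1ξ, giving ξ = 92.4 mol.
Outlet amounts (n = n₀ + ν ξ):
  R: 369.7 − 1(92.4) = 277.3
  Q: 0 + 1(92.4) = 92.4
  M: 0 + 1(92.4) = 92.4
Total out = 277.3 + 92.4 + 92.4 = 462.1 mol.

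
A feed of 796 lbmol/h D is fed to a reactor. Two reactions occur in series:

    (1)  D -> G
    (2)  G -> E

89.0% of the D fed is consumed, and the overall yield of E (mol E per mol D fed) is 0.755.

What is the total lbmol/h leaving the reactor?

Conversion of D: D consumed = 1ξ₁ = 0.89 × 796 → ξ₁ = 708.4 lbmol/h.
Yield of E: 1ξ₂ / 796 = 0.755 → ξ₂ = 601 lbmol/h.
Outlet amounts (n = n₀ + Σ ν·ξ):
  D: 796 − 1(708.4) = 87.56
  G: 0 + 1(708.4) − 1(601) = 107.5
  E: 0 + 1(601) = 601
Total out = 87.56 + 107.5 + 601 = 796 lbmol/h.

796 lbmol/h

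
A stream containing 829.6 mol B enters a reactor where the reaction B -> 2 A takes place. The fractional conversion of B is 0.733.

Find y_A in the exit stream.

0.846

B reacted = 0.733 × 829.6 = 608.1 mol; ν_B = −1, so ξ = 608.1/1 = 608.1 mol.
Outlet amounts (n = n₀ + ν ξ):
  B: 829.6 − 1(608.1) = 221.5
  A: 0 + 2(608.1) = 1216
Total out = 1438 mol; y_A = 1216 / 1438 = 0.8459.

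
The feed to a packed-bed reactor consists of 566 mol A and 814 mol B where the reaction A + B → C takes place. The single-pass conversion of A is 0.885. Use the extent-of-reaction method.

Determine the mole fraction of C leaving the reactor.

0.57

A reacted = 0.885 × 566 = 500.9 mol; ν_A = −1, so ξ = 500.9/1 = 500.9 mol.
Outlet amounts (n = n₀ + ν ξ):
  A: 566 − 1(500.9) = 65.09
  B: 814 − 1(500.9) = 313.1
  C: 0 + 1(500.9) = 500.9
Total out = 879.1 mol; y_C = 500.9 / 879.1 = 0.5698.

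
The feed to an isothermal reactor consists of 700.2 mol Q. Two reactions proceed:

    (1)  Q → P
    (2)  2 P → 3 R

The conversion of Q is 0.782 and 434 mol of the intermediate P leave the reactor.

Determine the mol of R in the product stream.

170 mol

Conversion of Q: Q consumed = 1ξ₁ = 0.782 × 700.2 → ξ₁ = 547.6 mol.
P balance: n_P = 0 + 1ξ₁ − 2ξ₂ = 434 → ξ₂ = (1·547.6 − 434)/2 = 56.78 mol.
Outlet amounts (n = n₀ + Σ ν·ξ):
  Q: 700.2 − 1(547.6) = 152.6
  P: 0 + 1(547.6) − 2(56.78) = 434
  R: 0 + 3(56.78) = 170.3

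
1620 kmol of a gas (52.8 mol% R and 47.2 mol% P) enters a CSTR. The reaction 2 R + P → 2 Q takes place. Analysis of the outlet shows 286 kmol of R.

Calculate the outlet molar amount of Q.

For R: n = n₀ − 2ξ → 286 = 855.4 − 2ξ, giving ξ = 284.7 kmol.
Outlet amounts (n = n₀ + ν ξ):
  R: 855.4 − 2(284.7) = 286
  P: 764.6 − 1(284.7) = 480
  Q: 0 + 2(284.7) = 569.4

569 kmol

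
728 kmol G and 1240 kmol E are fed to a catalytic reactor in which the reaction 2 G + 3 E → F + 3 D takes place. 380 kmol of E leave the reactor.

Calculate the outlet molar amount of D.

860 kmol

For E: n = n₀ − 3ξ → 380 = 1240 − 3ξ, giving ξ = 286.7 kmol.
Outlet amounts (n = n₀ + ν ξ):
  G: 728 − 2(286.7) = 154.7
  E: 1240 − 3(286.7) = 380
  F: 0 + 1(286.7) = 286.7
  D: 0 + 3(286.7) = 860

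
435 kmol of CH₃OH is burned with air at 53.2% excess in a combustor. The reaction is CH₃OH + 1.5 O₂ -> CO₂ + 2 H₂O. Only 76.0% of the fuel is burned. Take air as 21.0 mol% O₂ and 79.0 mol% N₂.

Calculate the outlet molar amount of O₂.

504 kmol

Stoichiometric O₂ = 1.5 × 435 = 652.5 kmol; O₂ fed = 652.5 × 1.532 = 999.6 kmol.
N₂ fed = 999.6 × 79/21 = 3761 kmol.
Fuel reacted = 0.76 × 435 → ξ = 330.6 kmol.
Outlet (n = n₀ + ν ξ):
  CH₃OH: 435 − 1(330.6) = 104.4
  O₂: 999.6 − 1.5(330.6) = 503.7
  N₂: 3761 (inert)
  CO₂: 0 + 1(330.6) = 330.6
  H₂O: 0 + 2(330.6) = 661.2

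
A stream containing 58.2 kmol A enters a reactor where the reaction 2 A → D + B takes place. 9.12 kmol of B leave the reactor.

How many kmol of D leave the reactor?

9.12 kmol

For B: n = n₀ + 1ξ → 9.12 = 0 + 1ξ, giving ξ = 9.12 kmol.
Outlet amounts (n = n₀ + ν ξ):
  A: 58.2 − 2(9.12) = 39.96
  D: 0 + 1(9.12) = 9.12
  B: 0 + 1(9.12) = 9.12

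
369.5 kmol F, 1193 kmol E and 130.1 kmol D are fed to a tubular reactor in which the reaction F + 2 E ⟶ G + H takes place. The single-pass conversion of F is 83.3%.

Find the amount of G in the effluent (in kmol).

308 kmol

F reacted = 0.833 × 369.5 = 307.8 kmol; ν_F = −1, so ξ = 307.8/1 = 307.8 kmol.
Outlet amounts (n = n₀ + ν ξ):
  F: 369.5 − 1(307.8) = 61.71
  E: 1193 − 2(307.8) = 577.4
  G: 0 + 1(307.8) = 307.8
  H: 0 + 1(307.8) = 307.8
  D: 130.1 (inert)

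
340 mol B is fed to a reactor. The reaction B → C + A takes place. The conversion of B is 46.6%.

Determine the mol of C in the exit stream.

B reacted = 0.466 × 340 = 158.4 mol; ν_B = −1, so ξ = 158.4/1 = 158.4 mol.
Outlet amounts (n = n₀ + ν ξ):
  B: 340 − 1(158.4) = 181.6
  C: 0 + 1(158.4) = 158.4
  A: 0 + 1(158.4) = 158.4

158 mol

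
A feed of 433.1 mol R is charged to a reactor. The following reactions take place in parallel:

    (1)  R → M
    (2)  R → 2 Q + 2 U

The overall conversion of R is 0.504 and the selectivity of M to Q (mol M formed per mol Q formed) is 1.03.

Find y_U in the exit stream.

0.22

Conversion of R: R consumed = 0.504 × 433.1 = 218.3 mol = 1ξ₁ + 1ξ₂.
Selectivity: 1ξ₁ / (2ξ₂) = 1.03 → ξ₁ = 2.06 ξ₂.
Substitute: (1·2.06 + 1) ξ₂ = 218.3 → ξ₂ = 71.33 mol, ξ₁ = 146.9 mol.
Outlet amounts (n = n₀ + Σ ν·ξ):
  R: 433.1 − 1(146.9) − 1(71.33) = 214.8
  M: 0 + 1(146.9) = 146.9
  Q: 0 + 2(71.33) = 142.7
  U: 0 + 2(71.33) = 142.7
Total out = 647.1 mol; y_U = 142.7 / 647.1 = 0.2205.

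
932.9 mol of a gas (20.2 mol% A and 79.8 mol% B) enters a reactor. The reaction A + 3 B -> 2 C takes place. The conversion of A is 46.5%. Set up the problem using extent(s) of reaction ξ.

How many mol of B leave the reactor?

A reacted = 0.465 × 188.4 = 87.63 mol; ν_A = −1, so ξ = 87.63/1 = 87.63 mol.
Outlet amounts (n = n₀ + ν ξ):
  A: 188.4 − 1(87.63) = 100.8
  B: 744.5 − 3(87.63) = 481.6
  C: 0 + 2(87.63) = 175.3

482 mol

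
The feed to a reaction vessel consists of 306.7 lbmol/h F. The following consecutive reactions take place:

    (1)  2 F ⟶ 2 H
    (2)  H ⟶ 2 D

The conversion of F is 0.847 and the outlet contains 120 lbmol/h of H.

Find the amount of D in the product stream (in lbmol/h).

280 lbmol/h

Conversion of F: F consumed = 2ξ₁ = 0.847 × 306.7 → ξ₁ = 129.9 lbmol/h.
H balance: n_H = 0 + 2ξ₁ − 1ξ₂ = 120 → ξ₂ = (2·129.9 − 120)/1 = 139.8 lbmol/h.
Outlet amounts (n = n₀ + Σ ν·ξ):
  F: 306.7 − 2(129.9) = 46.93
  H: 0 + 2(129.9) − 1(139.8) = 120
  D: 0 + 2(139.8) = 279.5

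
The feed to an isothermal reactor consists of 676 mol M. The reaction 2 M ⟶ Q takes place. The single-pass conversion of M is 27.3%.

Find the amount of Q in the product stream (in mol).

M reacted = 0.273 × 676 = 184.5 mol; ν_M = −2, so ξ = 184.5/2 = 92.27 mol.
Outlet amounts (n = n₀ + ν ξ):
  M: 676 − 2(92.27) = 491.5
  Q: 0 + 1(92.27) = 92.27

92.3 mol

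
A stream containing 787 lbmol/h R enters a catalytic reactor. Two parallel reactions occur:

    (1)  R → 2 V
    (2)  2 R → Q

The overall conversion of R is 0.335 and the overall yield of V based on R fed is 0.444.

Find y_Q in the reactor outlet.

Yield of V: 2ξ₁ / 787 = 0.444 → ξ₁ = 174.7 lbmol/h.
Conversion of R: 1ξ₁ + 2ξ₂ = 0.335 × 787 = 263.6 → ξ₂ = 44.47 lbmol/h.
Outlet amounts (n = n₀ + Σ ν·ξ):
  R: 787 − 1(174.7) − 2(44.47) = 523.4
  V: 0 + 2(174.7) = 349.4
  Q: 0 + 1(44.47) = 44.47
Total out = 917.2 lbmol/h; y_Q = 44.47 / 917.2 = 0.04848.

0.0485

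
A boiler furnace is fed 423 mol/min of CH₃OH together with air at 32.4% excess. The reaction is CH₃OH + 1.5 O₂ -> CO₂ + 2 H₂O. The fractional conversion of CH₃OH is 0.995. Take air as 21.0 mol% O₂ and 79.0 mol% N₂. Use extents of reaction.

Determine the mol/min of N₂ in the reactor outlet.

Stoichiometric O₂ = 1.5 × 423 = 634.5 mol/min; O₂ fed = 634.5 × 1.324 = 840.1 mol/min.
N₂ fed = 840.1 × 79/21 = 3160 mol/min.
Fuel reacted = 0.995 × 423 → ξ = 420.9 mol/min.
Outlet (n = n₀ + ν ξ):
  CH₃OH: 423 − 1(420.9) = 2.115
  O₂: 840.1 − 1.5(420.9) = 208.8
  N₂: 3160 (inert)
  CO₂: 0 + 1(420.9) = 420.9
  H₂O: 0 + 2(420.9) = 841.8

3160 mol/min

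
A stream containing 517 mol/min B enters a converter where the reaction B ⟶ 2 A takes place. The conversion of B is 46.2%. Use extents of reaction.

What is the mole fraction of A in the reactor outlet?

B reacted = 0.462 × 517 = 238.9 mol/min; ν_B = −1, so ξ = 238.9/1 = 238.9 mol/min.
Outlet amounts (n = n₀ + ν ξ):
  B: 517 − 1(238.9) = 278.1
  A: 0 + 2(238.9) = 477.7
Total out = 755.9 mol/min; y_A = 477.7 / 755.9 = 0.632.

0.632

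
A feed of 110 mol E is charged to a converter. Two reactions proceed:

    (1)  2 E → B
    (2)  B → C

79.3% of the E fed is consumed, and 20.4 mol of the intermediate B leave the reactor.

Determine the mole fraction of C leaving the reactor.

Conversion of E: E consumed = 2ξ₁ = 0.793 × 110 → ξ₁ = 43.62 mol.
B balance: n_B = 0 + 1ξ₁ − 1ξ₂ = 20.4 → ξ₂ = (1·43.62 − 20.4)/1 = 23.22 mol.
Outlet amounts (n = n₀ + Σ ν·ξ):
  E: 110 − 2(43.62) = 22.77
  B: 0 + 1(43.62) − 1(23.22) = 20.4
  C: 0 + 1(23.22) = 23.22
Total out = 66.38 mol; y_C = 23.22 / 66.38 = 0.3497.

0.35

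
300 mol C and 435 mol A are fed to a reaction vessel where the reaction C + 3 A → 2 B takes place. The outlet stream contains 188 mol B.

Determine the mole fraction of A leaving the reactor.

For B: n = n₀ + 2ξ → 188 = 0 + 2ξ, giving ξ = 94 mol.
Outlet amounts (n = n₀ + ν ξ):
  C: 300 − 1(94) = 206
  A: 435 − 3(94) = 153
  B: 0 + 2(94) = 188
Total out = 547 mol; y_A = 153 / 547 = 0.2797.

0.28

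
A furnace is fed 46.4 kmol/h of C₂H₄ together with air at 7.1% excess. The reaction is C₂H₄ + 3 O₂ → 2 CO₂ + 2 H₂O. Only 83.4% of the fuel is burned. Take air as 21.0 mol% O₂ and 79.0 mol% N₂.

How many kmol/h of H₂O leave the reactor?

77.4 kmol/h

Stoichiometric O₂ = 3 × 46.4 = 139.2 kmol/h; O₂ fed = 139.2 × 1.071 = 149.1 kmol/h.
N₂ fed = 149.1 × 79/21 = 560.8 kmol/h.
Fuel reacted = 0.834 × 46.4 → ξ = 38.7 kmol/h.
Outlet (n = n₀ + ν ξ):
  C₂H₄: 46.4 − 1(38.7) = 7.702
  O₂: 149.1 − 3(38.7) = 32.99
  N₂: 560.8 (inert)
  CO₂: 0 + 2(38.7) = 77.4
  H₂O: 0 + 2(38.7) = 77.4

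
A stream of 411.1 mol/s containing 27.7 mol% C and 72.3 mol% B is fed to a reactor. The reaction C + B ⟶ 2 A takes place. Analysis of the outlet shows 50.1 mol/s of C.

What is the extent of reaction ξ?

For C: n = n₀ − 1ξ → 50.1 = 113.9 − 1ξ, giving ξ = 63.77 mol/s.
Outlet amounts (n = n₀ + ν ξ):
  C: 113.9 − 1(63.77) = 50.1
  B: 297.2 − 1(63.77) = 233.5
  A: 0 + 2(63.77) = 127.5

ξ = 63.8 mol/s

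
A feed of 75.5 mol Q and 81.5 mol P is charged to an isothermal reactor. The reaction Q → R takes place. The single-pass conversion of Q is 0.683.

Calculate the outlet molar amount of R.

Q reacted = 0.683 × 75.5 = 51.57 mol; ν_Q = −1, so ξ = 51.57/1 = 51.57 mol.
Outlet amounts (n = n₀ + ν ξ):
  Q: 75.5 − 1(51.57) = 23.93
  R: 0 + 1(51.57) = 51.57
  P: 81.5 (inert)

51.6 mol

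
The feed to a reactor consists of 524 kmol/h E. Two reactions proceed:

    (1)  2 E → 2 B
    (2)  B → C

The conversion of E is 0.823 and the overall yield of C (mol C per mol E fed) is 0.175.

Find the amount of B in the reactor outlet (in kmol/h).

340 kmol/h

Conversion of E: E consumed = 2ξ₁ = 0.823 × 524 → ξ₁ = 215.6 kmol/h.
Yield of C: 1ξ₂ / 524 = 0.175 → ξ₂ = 91.7 kmol/h.
Outlet amounts (n = n₀ + Σ ν·ξ):
  E: 524 − 2(215.6) = 92.75
  B: 0 + 2(215.6) − 1(91.7) = 339.6
  C: 0 + 1(91.7) = 91.7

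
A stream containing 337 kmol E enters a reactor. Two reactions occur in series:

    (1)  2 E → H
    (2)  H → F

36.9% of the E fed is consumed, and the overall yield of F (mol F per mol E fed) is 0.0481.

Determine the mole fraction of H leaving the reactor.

Conversion of E: E consumed = 2ξ₁ = 0.369 × 337 → ξ₁ = 62.18 kmol.
Yield of F: 1ξ₂ / 337 = 0.0481 → ξ₂ = 16.21 kmol.
Outlet amounts (n = n₀ + Σ ν·ξ):
  E: 337 − 2(62.18) = 212.6
  H: 0 + 1(62.18) − 1(16.21) = 45.97
  F: 0 + 1(16.21) = 16.21
Total out = 274.8 kmol; y_H = 45.97 / 274.8 = 0.1673.

0.167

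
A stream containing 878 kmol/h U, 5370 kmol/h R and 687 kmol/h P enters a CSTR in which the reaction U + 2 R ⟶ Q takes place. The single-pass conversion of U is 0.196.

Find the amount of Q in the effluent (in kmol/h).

172 kmol/h

U reacted = 0.196 × 878 = 172.1 kmol/h; ν_U = −1, so ξ = 172.1/1 = 172.1 kmol/h.
Outlet amounts (n = n₀ + ν ξ):
  U: 878 − 1(172.1) = 705.9
  R: 5370 − 2(172.1) = 5026
  Q: 0 + 1(172.1) = 172.1
  P: 687 (inert)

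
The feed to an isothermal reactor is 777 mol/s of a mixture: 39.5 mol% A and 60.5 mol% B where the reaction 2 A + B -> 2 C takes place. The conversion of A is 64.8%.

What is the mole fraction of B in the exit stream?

A reacted = 0.648 × 306.9 = 198.9 mol/s; ν_A = −2, so ξ = 198.9/2 = 99.44 mol/s.
Outlet amounts (n = n₀ + ν ξ):
  A: 306.9 − 2(99.44) = 108
  B: 470.1 − 1(99.44) = 370.6
  C: 0 + 2(99.44) = 198.9
Total out = 677.6 mol/s; y_B = 370.6 / 677.6 = 0.547.

0.547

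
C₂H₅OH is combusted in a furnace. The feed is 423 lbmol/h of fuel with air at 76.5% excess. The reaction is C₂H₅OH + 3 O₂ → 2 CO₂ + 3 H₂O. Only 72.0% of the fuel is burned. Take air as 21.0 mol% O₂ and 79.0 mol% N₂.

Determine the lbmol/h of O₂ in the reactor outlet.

1330 lbmol/h

Stoichiometric O₂ = 3 × 423 = 1269 lbmol/h; O₂ fed = 1269 × 1.765 = 2240 lbmol/h.
N₂ fed = 2240 × 79/21 = 8426 lbmol/h.
Fuel reacted = 0.72 × 423 → ξ = 304.6 lbmol/h.
Outlet (n = n₀ + ν ξ):
  C₂H₅OH: 423 − 1(304.6) = 118.4
  O₂: 2240 − 3(304.6) = 1326
  N₂: 8426 (inert)
  CO₂: 0 + 2(304.6) = 609.1
  H₂O: 0 + 3(304.6) = 913.7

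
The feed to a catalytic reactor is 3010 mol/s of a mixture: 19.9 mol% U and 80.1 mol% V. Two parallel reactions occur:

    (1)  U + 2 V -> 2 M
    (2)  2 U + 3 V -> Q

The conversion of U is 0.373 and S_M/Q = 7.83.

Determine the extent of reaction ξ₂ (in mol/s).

Conversion of U: U consumed = 0.373 × 599 = 223.4 mol/s = 1ξ₁ + 2ξ₂.
Selectivity: 2ξ₁ / (1ξ₂) = 7.83 → ξ₁ = 3.915 ξ₂.
Substitute: (1·3.915 + 2) ξ₂ = 223.4 → ξ₂ = 37.77 mol/s, ξ₁ = 147.9 mol/s.
Outlet amounts (n = n₀ + Σ ν·ξ):
  U: 599 − 1(147.9) − 2(37.77) = 375.6
  V: 2411 − 2(147.9) − 3(37.77) = 2002
  M: 0 + 2(147.9) = 295.8
  Q: 0 + 1(37.77) = 37.77

ξ₂ = 37.8 mol/s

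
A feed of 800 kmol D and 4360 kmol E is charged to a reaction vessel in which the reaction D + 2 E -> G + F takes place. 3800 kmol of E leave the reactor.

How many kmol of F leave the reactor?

280 kmol

For E: n = n₀ − 2ξ → 3800 = 4360 − 2ξ, giving ξ = 280 kmol.
Outlet amounts (n = n₀ + ν ξ):
  D: 800 − 1(280) = 520
  E: 4360 − 2(280) = 3800
  G: 0 + 1(280) = 280
  F: 0 + 1(280) = 280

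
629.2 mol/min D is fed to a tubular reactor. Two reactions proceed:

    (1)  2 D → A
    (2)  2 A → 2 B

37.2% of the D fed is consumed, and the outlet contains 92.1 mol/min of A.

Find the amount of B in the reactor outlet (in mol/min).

24.9 mol/min

Conversion of D: D consumed = 2ξ₁ = 0.372 × 629.2 → ξ₁ = 117 mol/min.
A balance: n_A = 0 + 1ξ₁ − 2ξ₂ = 92.1 → ξ₂ = (1·117 − 92.1)/2 = 12.47 mol/min.
Outlet amounts (n = n₀ + Σ ν·ξ):
  D: 629.2 − 2(117) = 395.1
  A: 0 + 1(117) − 2(12.47) = 92.1
  B: 0 + 2(12.47) = 24.93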